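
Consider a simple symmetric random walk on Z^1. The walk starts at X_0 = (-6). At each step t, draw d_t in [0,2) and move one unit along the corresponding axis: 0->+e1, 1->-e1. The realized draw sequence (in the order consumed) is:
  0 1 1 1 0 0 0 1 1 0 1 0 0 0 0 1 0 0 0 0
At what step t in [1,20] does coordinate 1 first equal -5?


1

t=0: X=(-6), d=0 → +e1, X_1=(-5)
t=1: X=(-5), d=1 → -e1, X_2=(-6)
t=2: X=(-6), d=1 → -e1, X_3=(-7)
t=3: X=(-7), d=1 → -e1, X_4=(-8)
t=4: X=(-8), d=0 → +e1, X_5=(-7)
t=5: X=(-7), d=0 → +e1, X_6=(-6)
t=6: X=(-6), d=0 → +e1, X_7=(-5)
t=7: X=(-5), d=1 → -e1, X_8=(-6)
t=8: X=(-6), d=1 → -e1, X_9=(-7)
t=9: X=(-7), d=0 → +e1, X_10=(-6)
t=10: X=(-6), d=1 → -e1, X_11=(-7)
t=11: X=(-7), d=0 → +e1, X_12=(-6)
t=12: X=(-6), d=0 → +e1, X_13=(-5)
t=13: X=(-5), d=0 → +e1, X_14=(-4)
t=14: X=(-4), d=0 → +e1, X_15=(-3)
t=15: X=(-3), d=1 → -e1, X_16=(-4)
t=16: X=(-4), d=0 → +e1, X_17=(-3)
t=17: X=(-3), d=0 → +e1, X_18=(-2)
t=18: X=(-2), d=0 → +e1, X_19=(-1)
t=19: X=(-1), d=0 → +e1, X_20=(0)


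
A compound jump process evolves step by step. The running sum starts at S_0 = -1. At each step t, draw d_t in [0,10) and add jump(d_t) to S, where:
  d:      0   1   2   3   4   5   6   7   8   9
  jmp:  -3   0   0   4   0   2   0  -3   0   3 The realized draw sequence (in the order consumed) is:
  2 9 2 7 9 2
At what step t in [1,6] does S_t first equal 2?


2

t=0: S=-1, d=2, jump=0, S_1=-1
t=1: S=-1, d=9, jump=3, S_2=2
t=2: S=2, d=2, jump=0, S_3=2
t=3: S=2, d=7, jump=-3, S_4=-1
t=4: S=-1, d=9, jump=3, S_5=2
t=5: S=2, d=2, jump=0, S_6=2


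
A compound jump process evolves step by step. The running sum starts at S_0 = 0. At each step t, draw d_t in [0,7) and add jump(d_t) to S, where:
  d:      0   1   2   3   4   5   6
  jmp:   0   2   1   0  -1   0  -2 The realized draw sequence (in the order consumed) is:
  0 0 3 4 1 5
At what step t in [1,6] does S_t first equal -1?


4

t=0: S=0, d=0, jump=0, S_1=0
t=1: S=0, d=0, jump=0, S_2=0
t=2: S=0, d=3, jump=0, S_3=0
t=3: S=0, d=4, jump=-1, S_4=-1
t=4: S=-1, d=1, jump=2, S_5=1
t=5: S=1, d=5, jump=0, S_6=1


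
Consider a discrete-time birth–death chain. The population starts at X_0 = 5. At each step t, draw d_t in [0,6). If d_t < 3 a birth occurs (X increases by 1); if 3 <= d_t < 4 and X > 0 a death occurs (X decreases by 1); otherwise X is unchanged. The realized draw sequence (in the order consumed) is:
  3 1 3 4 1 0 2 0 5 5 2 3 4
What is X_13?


8

t=0: X=5, d=3 → death, X_1=4
t=1: X=4, d=1 → birth, X_2=5
t=2: X=5, d=3 → death, X_3=4
t=3: X=4, d=4 → hold, X_4=4
t=4: X=4, d=1 → birth, X_5=5
t=5: X=5, d=0 → birth, X_6=6
t=6: X=6, d=2 → birth, X_7=7
t=7: X=7, d=0 → birth, X_8=8
t=8: X=8, d=5 → hold, X_9=8
t=9: X=8, d=5 → hold, X_10=8
t=10: X=8, d=2 → birth, X_11=9
t=11: X=9, d=3 → death, X_12=8
t=12: X=8, d=4 → hold, X_13=8


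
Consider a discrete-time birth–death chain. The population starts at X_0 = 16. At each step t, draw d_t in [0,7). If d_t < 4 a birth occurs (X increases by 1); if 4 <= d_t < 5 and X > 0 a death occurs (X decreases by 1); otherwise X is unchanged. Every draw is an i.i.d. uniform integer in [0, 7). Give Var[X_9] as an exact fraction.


X can drop by at most 1 per step and X_0 = 16 > T = 9, so X_t >= 16 − t >= 7 > 0 for every t <= 9: the floor at 0 (the 'and X > 0' condition) never binds. Hence X_9 = X_0 + Σ_{t<9} Y_t with i.i.d. increments Y_t = y(d_t) ∈ {+1, −1, 0}.
Outcome values over d=0..6: [1, 1, 1, 1, -1, 0, 0]
Σy = 3, Σy² = 5, M = 7
μ = 3/7 = 3/7,  σ² = 5/7 − (3/7)² = 26/49
Independent increments: Var[X_9] = 9·σ² = 9·(26/49) = 234/49

234/49


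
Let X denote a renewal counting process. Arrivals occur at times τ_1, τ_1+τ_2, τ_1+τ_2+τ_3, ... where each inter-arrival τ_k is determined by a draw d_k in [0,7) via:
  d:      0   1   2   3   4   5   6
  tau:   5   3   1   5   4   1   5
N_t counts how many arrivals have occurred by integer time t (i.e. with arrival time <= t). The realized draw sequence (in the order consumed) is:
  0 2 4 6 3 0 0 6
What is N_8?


draw d_1=0: τ_1=5, arrival time A_1=5
draw d_2=2: τ_2=1, arrival time A_2=6
draw d_3=4: τ_3=4, arrival time A_3=10
draw d_4=6: τ_4=5, arrival time A_4=15
draw d_5=3: τ_5=5, arrival time A_5=20
draw d_6=0: τ_6=5, arrival time A_6=25
draw d_7=0: τ_7=5, arrival time A_7=30
draw d_8=6: τ_8=5, arrival time A_8=35
N_t over t=0..8: 0:0 1:0 2:0 3:0 4:0 5:1 6:2 7:2 8:2

2


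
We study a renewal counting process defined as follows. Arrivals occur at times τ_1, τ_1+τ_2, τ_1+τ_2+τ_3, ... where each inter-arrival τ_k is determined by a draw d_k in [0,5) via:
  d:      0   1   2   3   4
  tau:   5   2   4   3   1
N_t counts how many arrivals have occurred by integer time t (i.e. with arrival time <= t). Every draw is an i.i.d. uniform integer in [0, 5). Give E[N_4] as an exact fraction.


671/625

Inter-arrival values over d=0..4: [5, 2, 4, 3, 1]
Each d has probability 1/5, so the pmf of τ is: f(1) = 1/5, f(2) = 1/5, f(3) = 1/5, f(4) = 1/5, f(5) = 1/5
Renewal equation for m(n) = E[N_n]: condition on τ_1 = k (if k <= n, one arrival plus a fresh copy on the remaining n−k steps): m(n) = F(n) + Σ_{k<=n} f(k)·m(n−k), where F(n) = P(τ <= n) and m(0) = 0
m(1) = F(1) = 1/5
m(2) = F(2) + f(1)·m(1) = 2/5 + 1/5·1/5 = 11/25
m(3) = F(3) + f(1)·m(2) + f(2)·m(1) = 3/5 + 1/5·11/25 + 1/5·1/5 = 91/125
m(4) = F(4) + f(1)·m(3) + f(2)·m(2) + f(3)·m(1) = 4/5 + 1/5·91/125 + 1/5·11/25 + 1/5·1/5 = 671/625
E[N_4] = m(4) = 671/625


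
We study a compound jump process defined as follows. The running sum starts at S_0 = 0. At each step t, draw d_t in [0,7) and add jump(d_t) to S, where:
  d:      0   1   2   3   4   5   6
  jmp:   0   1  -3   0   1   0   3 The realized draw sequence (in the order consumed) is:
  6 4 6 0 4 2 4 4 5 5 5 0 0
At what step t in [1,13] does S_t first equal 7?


t=0: S=0, d=6, jump=3, S_1=3
t=1: S=3, d=4, jump=1, S_2=4
t=2: S=4, d=6, jump=3, S_3=7
t=3: S=7, d=0, jump=0, S_4=7
t=4: S=7, d=4, jump=1, S_5=8
t=5: S=8, d=2, jump=-3, S_6=5
t=6: S=5, d=4, jump=1, S_7=6
t=7: S=6, d=4, jump=1, S_8=7
t=8: S=7, d=5, jump=0, S_9=7
t=9: S=7, d=5, jump=0, S_10=7
t=10: S=7, d=5, jump=0, S_11=7
t=11: S=7, d=0, jump=0, S_12=7
t=12: S=7, d=0, jump=0, S_13=7

3


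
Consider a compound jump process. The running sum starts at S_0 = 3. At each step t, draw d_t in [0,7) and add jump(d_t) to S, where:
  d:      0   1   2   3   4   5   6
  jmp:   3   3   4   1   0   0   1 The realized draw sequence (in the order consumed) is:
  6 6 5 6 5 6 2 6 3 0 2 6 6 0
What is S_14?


t=0: S=3, d=6, jump=1, S_1=4
t=1: S=4, d=6, jump=1, S_2=5
t=2: S=5, d=5, jump=0, S_3=5
t=3: S=5, d=6, jump=1, S_4=6
t=4: S=6, d=5, jump=0, S_5=6
t=5: S=6, d=6, jump=1, S_6=7
t=6: S=7, d=2, jump=4, S_7=11
t=7: S=11, d=6, jump=1, S_8=12
t=8: S=12, d=3, jump=1, S_9=13
t=9: S=13, d=0, jump=3, S_10=16
t=10: S=16, d=2, jump=4, S_11=20
t=11: S=20, d=6, jump=1, S_12=21
t=12: S=21, d=6, jump=1, S_13=22
t=13: S=22, d=0, jump=3, S_14=25

25


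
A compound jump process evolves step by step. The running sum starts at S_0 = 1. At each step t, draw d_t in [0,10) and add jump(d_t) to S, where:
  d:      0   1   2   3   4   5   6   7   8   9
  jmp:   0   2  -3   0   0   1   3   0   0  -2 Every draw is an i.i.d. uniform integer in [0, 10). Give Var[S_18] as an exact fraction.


2421/50

Outcome values over d=0..9: [0, 2, -3, 0, 0, 1, 3, 0, 0, -2]
Σy = 1, Σy² = 27, M = 10
μ = 1/10 = 1/10,  σ² = 27/10 − (1/10)² = 269/100
Independent increments: Var[S_18] = 18·σ² = 18·(269/100) = 2421/50


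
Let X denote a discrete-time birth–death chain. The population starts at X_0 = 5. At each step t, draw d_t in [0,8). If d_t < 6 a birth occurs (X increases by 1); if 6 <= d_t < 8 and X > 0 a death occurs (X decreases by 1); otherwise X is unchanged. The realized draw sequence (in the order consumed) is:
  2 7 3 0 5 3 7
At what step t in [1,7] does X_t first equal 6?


1

t=0: X=5, d=2 → birth, X_1=6
t=1: X=6, d=7 → death, X_2=5
t=2: X=5, d=3 → birth, X_3=6
t=3: X=6, d=0 → birth, X_4=7
t=4: X=7, d=5 → birth, X_5=8
t=5: X=8, d=3 → birth, X_6=9
t=6: X=9, d=7 → death, X_7=8


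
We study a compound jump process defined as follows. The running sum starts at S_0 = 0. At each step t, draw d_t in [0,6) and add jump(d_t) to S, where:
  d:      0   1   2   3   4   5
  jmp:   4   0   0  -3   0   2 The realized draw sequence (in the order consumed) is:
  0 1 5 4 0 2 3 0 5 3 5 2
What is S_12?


12

t=0: S=0, d=0, jump=4, S_1=4
t=1: S=4, d=1, jump=0, S_2=4
t=2: S=4, d=5, jump=2, S_3=6
t=3: S=6, d=4, jump=0, S_4=6
t=4: S=6, d=0, jump=4, S_5=10
t=5: S=10, d=2, jump=0, S_6=10
t=6: S=10, d=3, jump=-3, S_7=7
t=7: S=7, d=0, jump=4, S_8=11
t=8: S=11, d=5, jump=2, S_9=13
t=9: S=13, d=3, jump=-3, S_10=10
t=10: S=10, d=5, jump=2, S_11=12
t=11: S=12, d=2, jump=0, S_12=12


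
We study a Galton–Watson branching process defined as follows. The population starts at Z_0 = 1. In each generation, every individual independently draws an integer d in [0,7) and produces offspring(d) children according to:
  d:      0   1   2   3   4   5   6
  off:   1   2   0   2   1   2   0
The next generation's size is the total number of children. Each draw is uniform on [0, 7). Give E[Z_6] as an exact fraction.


Outcome values over d=0..6: [1, 2, 0, 2, 1, 2, 0]
Σy = 8, Σy² = 14, M = 7
μ = 8/7 = 8/7,  σ² = 14/7 − (8/7)² = 34/49
E[Z_0] = 1
E[Z_1] = 8/7·E[Z_0] = 8/7
E[Z_2] = 8/7·E[Z_1] = 64/49
E[Z_3] = 8/7·E[Z_2] = 512/343
E[Z_4] = 8/7·E[Z_3] = 4096/2401
E[Z_5] = 8/7·E[Z_4] = 32768/16807
E[Z_6] = 8/7·E[Z_5] = 262144/117649

262144/117649


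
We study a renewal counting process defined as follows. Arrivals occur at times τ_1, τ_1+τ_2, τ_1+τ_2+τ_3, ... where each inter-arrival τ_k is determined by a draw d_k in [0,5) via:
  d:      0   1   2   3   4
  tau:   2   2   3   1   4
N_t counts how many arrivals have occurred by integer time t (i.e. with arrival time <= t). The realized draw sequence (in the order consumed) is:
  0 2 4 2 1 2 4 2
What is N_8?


draw d_1=0: τ_1=2, arrival time A_1=2
draw d_2=2: τ_2=3, arrival time A_2=5
draw d_3=4: τ_3=4, arrival time A_3=9
draw d_4=2: τ_4=3, arrival time A_4=12
draw d_5=1: τ_5=2, arrival time A_5=14
draw d_6=2: τ_6=3, arrival time A_6=17
draw d_7=4: τ_7=4, arrival time A_7=21
draw d_8=2: τ_8=3, arrival time A_8=24
N_t over t=0..8: 0:0 1:0 2:1 3:1 4:1 5:2 6:2 7:2 8:2

2


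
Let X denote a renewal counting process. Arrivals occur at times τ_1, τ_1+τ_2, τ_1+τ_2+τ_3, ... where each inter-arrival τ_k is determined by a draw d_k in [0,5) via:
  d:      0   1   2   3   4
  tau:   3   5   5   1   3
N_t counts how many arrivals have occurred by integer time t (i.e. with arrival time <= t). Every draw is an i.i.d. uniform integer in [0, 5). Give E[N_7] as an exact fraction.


Inter-arrival values over d=0..4: [3, 5, 5, 1, 3]
Each d has probability 1/5, so the pmf of τ is: f(1) = 1/5, f(3) = 2/5, f(5) = 2/5
Renewal equation for m(n) = E[N_n]: condition on τ_1 = k (if k <= n, one arrival plus a fresh copy on the remaining n−k steps): m(n) = F(n) + Σ_{k<=n} f(k)·m(n−k), where F(n) = P(τ <= n) and m(0) = 0
m(1) = F(1) = 1/5
m(2) = F(2) + f(1)·m(1) = 1/5 + 1/5·1/5 = 6/25
m(3) = F(3) + f(1)·m(2) = 3/5 + 1/5·6/25 = 81/125
m(4) = F(4) + f(1)·m(3) + f(3)·m(1) = 3/5 + 1/5·81/125 + 2/5·1/5 = 506/625
m(5) = F(5) + f(1)·m(4) + f(3)·m(2) = 1 + 1/5·506/625 + 2/5·6/25 = 3931/3125
m(6) = F(6) + f(1)·m(5) + f(3)·m(3) + f(5)·m(1) = 1 + 1/5·3931/3125 + 2/5·81/125 + 2/5·1/5 = 24856/15625
m(7) = F(7) + f(1)·m(6) + f(3)·m(4) + f(5)·m(2) = 1 + 1/5·24856/15625 + 2/5·506/625 + 2/5·6/25 = 135781/78125
E[N_7] = m(7) = 135781/78125

135781/78125


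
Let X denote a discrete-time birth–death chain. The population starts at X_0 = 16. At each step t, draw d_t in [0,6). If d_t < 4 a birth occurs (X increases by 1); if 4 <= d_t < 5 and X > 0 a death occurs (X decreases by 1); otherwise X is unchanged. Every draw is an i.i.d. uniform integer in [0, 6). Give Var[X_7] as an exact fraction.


X can drop by at most 1 per step and X_0 = 16 > T = 7, so X_t >= 16 − t >= 9 > 0 for every t <= 7: the floor at 0 (the 'and X > 0' condition) never binds. Hence X_7 = X_0 + Σ_{t<7} Y_t with i.i.d. increments Y_t = y(d_t) ∈ {+1, −1, 0}.
Outcome values over d=0..5: [1, 1, 1, 1, -1, 0]
Σy = 3, Σy² = 5, M = 6
μ = 3/6 = 1/2,  σ² = 5/6 − (1/2)² = 7/12
Independent increments: Var[X_7] = 7·σ² = 7·(7/12) = 49/12

49/12


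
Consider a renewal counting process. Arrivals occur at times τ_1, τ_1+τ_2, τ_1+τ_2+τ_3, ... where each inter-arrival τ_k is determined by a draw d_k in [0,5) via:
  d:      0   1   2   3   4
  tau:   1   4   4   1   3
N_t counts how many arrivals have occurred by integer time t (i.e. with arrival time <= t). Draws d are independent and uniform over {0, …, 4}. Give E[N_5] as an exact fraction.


Inter-arrival values over d=0..4: [1, 4, 4, 1, 3]
Each d has probability 1/5, so the pmf of τ is: f(1) = 2/5, f(3) = 1/5, f(4) = 2/5
Renewal equation for m(n) = E[N_n]: condition on τ_1 = k (if k <= n, one arrival plus a fresh copy on the remaining n−k steps): m(n) = F(n) + Σ_{k<=n} f(k)·m(n−k), where F(n) = P(τ <= n) and m(0) = 0
m(1) = F(1) = 2/5
m(2) = F(2) + f(1)·m(1) = 2/5 + 2/5·2/5 = 14/25
m(3) = F(3) + f(1)·m(2) = 3/5 + 2/5·14/25 = 103/125
m(4) = F(4) + f(1)·m(3) + f(3)·m(1) = 1 + 2/5·103/125 + 1/5·2/5 = 881/625
m(5) = F(5) + f(1)·m(4) + f(3)·m(2) + f(4)·m(1) = 1 + 2/5·881/625 + 1/5·14/25 + 2/5·2/5 = 5737/3125
E[N_5] = m(5) = 5737/3125

5737/3125


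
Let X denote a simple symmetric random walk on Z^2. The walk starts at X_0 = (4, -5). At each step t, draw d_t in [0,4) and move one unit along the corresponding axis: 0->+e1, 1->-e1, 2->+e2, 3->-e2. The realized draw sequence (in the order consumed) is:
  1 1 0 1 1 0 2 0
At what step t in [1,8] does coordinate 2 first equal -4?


7

t=0: X=(4, -5), d=1 → -e1, X_1=(3, -5)
t=1: X=(3, -5), d=1 → -e1, X_2=(2, -5)
t=2: X=(2, -5), d=0 → +e1, X_3=(3, -5)
t=3: X=(3, -5), d=1 → -e1, X_4=(2, -5)
t=4: X=(2, -5), d=1 → -e1, X_5=(1, -5)
t=5: X=(1, -5), d=0 → +e1, X_6=(2, -5)
t=6: X=(2, -5), d=2 → +e2, X_7=(2, -4)
t=7: X=(2, -4), d=0 → +e1, X_8=(3, -4)


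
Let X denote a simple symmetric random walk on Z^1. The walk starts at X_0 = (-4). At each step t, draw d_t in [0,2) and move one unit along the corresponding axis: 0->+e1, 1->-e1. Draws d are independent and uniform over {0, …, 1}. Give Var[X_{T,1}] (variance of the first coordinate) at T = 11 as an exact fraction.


11

Outcome values over d=0..1: [1, -1]
Σy = 0, Σy² = 2, M = 2
μ = 0/2 = 0,  σ² = 2/2 − (0)² = 1
Independent increments: Var[X_11] = 11·σ² = 11·(1) = 11


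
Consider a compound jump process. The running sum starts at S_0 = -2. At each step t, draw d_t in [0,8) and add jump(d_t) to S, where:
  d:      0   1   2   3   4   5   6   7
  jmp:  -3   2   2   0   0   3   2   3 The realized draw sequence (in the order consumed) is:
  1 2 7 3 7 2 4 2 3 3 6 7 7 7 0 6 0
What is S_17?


t=0: S=-2, d=1, jump=2, S_1=0
t=1: S=0, d=2, jump=2, S_2=2
t=2: S=2, d=7, jump=3, S_3=5
t=3: S=5, d=3, jump=0, S_4=5
t=4: S=5, d=7, jump=3, S_5=8
t=5: S=8, d=2, jump=2, S_6=10
t=6: S=10, d=4, jump=0, S_7=10
t=7: S=10, d=2, jump=2, S_8=12
t=8: S=12, d=3, jump=0, S_9=12
t=9: S=12, d=3, jump=0, S_10=12
t=10: S=12, d=6, jump=2, S_11=14
t=11: S=14, d=7, jump=3, S_12=17
t=12: S=17, d=7, jump=3, S_13=20
t=13: S=20, d=7, jump=3, S_14=23
t=14: S=23, d=0, jump=-3, S_15=20
t=15: S=20, d=6, jump=2, S_16=22
t=16: S=22, d=0, jump=-3, S_17=19

19


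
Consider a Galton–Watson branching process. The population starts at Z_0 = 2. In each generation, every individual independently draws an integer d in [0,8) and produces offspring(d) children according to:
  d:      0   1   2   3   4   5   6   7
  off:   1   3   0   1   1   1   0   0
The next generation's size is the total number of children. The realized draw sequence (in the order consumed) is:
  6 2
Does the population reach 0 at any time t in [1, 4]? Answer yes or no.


yes

gen 0: Z_0=2, draws=[6, 2], offspring=[0, 0], Z_1=0
gen 1: Z_1=0, draws=[], offspring=[], Z_2=0
gen 2: Z_2=0, draws=[], offspring=[], Z_3=0
gen 3: Z_3=0, draws=[], offspring=[], Z_4=0


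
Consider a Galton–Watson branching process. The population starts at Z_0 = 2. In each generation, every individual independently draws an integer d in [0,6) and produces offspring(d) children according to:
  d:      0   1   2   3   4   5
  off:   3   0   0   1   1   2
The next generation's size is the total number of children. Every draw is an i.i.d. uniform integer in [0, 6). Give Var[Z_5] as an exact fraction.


Outcome values over d=0..5: [3, 0, 0, 1, 1, 2]
Σy = 7, Σy² = 15, M = 6
μ = 7/6 = 7/6,  σ² = 15/6 − (7/6)² = 41/36
V_0 = 0, E_0 = 2
V_1 = 41/36·E_0 + (7/6)²·V_0 = 41/18;  E_1 = 7/3
V_2 = 41/36·E_1 + (7/6)²·V_1 = 3731/648;  E_2 = 49/18
V_3 = 41/36·E_2 + (7/6)²·V_2 = 255143/23328;  E_3 = 343/108
V_4 = 41/36·E_3 + (7/6)²·V_3 = 15539615/839808;  E_4 = 2401/648
V_5 = 41/36·E_4 + (7/6)²·V_4 = 889020671/30233088;  E_5 = 16807/3888

889020671/30233088


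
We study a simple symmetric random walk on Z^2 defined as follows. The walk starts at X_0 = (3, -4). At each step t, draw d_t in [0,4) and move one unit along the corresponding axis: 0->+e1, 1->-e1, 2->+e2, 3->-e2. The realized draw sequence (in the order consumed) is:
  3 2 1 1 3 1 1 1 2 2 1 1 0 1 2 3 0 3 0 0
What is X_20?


t=0: X=(3, -4), d=3 → -e2, X_1=(3, -5)
t=1: X=(3, -5), d=2 → +e2, X_2=(3, -4)
t=2: X=(3, -4), d=1 → -e1, X_3=(2, -4)
t=3: X=(2, -4), d=1 → -e1, X_4=(1, -4)
t=4: X=(1, -4), d=3 → -e2, X_5=(1, -5)
t=5: X=(1, -5), d=1 → -e1, X_6=(0, -5)
t=6: X=(0, -5), d=1 → -e1, X_7=(-1, -5)
t=7: X=(-1, -5), d=1 → -e1, X_8=(-2, -5)
t=8: X=(-2, -5), d=2 → +e2, X_9=(-2, -4)
t=9: X=(-2, -4), d=2 → +e2, X_10=(-2, -3)
t=10: X=(-2, -3), d=1 → -e1, X_11=(-3, -3)
t=11: X=(-3, -3), d=1 → -e1, X_12=(-4, -3)
t=12: X=(-4, -3), d=0 → +e1, X_13=(-3, -3)
t=13: X=(-3, -3), d=1 → -e1, X_14=(-4, -3)
t=14: X=(-4, -3), d=2 → +e2, X_15=(-4, -2)
t=15: X=(-4, -2), d=3 → -e2, X_16=(-4, -3)
t=16: X=(-4, -3), d=0 → +e1, X_17=(-3, -3)
t=17: X=(-3, -3), d=3 → -e2, X_18=(-3, -4)
t=18: X=(-3, -4), d=0 → +e1, X_19=(-2, -4)
t=19: X=(-2, -4), d=0 → +e1, X_20=(-1, -4)

(-1, -4)


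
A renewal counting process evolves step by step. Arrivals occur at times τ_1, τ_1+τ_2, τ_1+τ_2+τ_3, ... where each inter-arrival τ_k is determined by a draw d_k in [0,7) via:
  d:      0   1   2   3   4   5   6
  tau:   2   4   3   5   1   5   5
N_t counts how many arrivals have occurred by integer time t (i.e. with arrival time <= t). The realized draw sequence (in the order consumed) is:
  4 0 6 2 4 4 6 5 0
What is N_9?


draw d_1=4: τ_1=1, arrival time A_1=1
draw d_2=0: τ_2=2, arrival time A_2=3
draw d_3=6: τ_3=5, arrival time A_3=8
draw d_4=2: τ_4=3, arrival time A_4=11
draw d_5=4: τ_5=1, arrival time A_5=12
draw d_6=4: τ_6=1, arrival time A_6=13
draw d_7=6: τ_7=5, arrival time A_7=18
draw d_8=5: τ_8=5, arrival time A_8=23
draw d_9=0: τ_9=2, arrival time A_9=25
N_t over t=0..9: 0:0 1:1 2:1 3:2 4:2 5:2 6:2 7:2 8:3 9:3

3


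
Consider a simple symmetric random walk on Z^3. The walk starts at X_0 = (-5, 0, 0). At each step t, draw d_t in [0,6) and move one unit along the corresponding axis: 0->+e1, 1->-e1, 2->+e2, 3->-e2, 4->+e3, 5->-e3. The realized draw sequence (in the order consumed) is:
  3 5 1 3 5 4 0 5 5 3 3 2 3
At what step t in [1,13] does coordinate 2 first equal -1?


t=0: X=(-5, 0, 0), d=3 → -e2, X_1=(-5, -1, 0)
t=1: X=(-5, -1, 0), d=5 → -e3, X_2=(-5, -1, -1)
t=2: X=(-5, -1, -1), d=1 → -e1, X_3=(-6, -1, -1)
t=3: X=(-6, -1, -1), d=3 → -e2, X_4=(-6, -2, -1)
t=4: X=(-6, -2, -1), d=5 → -e3, X_5=(-6, -2, -2)
t=5: X=(-6, -2, -2), d=4 → +e3, X_6=(-6, -2, -1)
t=6: X=(-6, -2, -1), d=0 → +e1, X_7=(-5, -2, -1)
t=7: X=(-5, -2, -1), d=5 → -e3, X_8=(-5, -2, -2)
t=8: X=(-5, -2, -2), d=5 → -e3, X_9=(-5, -2, -3)
t=9: X=(-5, -2, -3), d=3 → -e2, X_10=(-5, -3, -3)
t=10: X=(-5, -3, -3), d=3 → -e2, X_11=(-5, -4, -3)
t=11: X=(-5, -4, -3), d=2 → +e2, X_12=(-5, -3, -3)
t=12: X=(-5, -3, -3), d=3 → -e2, X_13=(-5, -4, -3)

1


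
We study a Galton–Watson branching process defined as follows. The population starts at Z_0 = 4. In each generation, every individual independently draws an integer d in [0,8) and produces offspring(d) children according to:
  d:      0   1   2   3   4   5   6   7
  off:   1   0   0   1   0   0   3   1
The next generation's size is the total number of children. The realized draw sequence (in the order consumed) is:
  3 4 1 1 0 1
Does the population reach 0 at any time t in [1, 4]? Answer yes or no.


yes

gen 0: Z_0=4, draws=[3, 4, 1, 1], offspring=[1, 0, 0, 0], Z_1=1
gen 1: Z_1=1, draws=[0], offspring=[1], Z_2=1
gen 2: Z_2=1, draws=[1], offspring=[0], Z_3=0
gen 3: Z_3=0, draws=[], offspring=[], Z_4=0


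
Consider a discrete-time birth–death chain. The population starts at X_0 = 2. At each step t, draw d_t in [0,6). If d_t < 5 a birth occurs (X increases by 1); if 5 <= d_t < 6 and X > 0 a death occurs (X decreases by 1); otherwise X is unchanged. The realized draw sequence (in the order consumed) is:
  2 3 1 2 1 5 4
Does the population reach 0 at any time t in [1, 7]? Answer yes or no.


no

t=0: X=2, d=2 → birth, X_1=3
t=1: X=3, d=3 → birth, X_2=4
t=2: X=4, d=1 → birth, X_3=5
t=3: X=5, d=2 → birth, X_4=6
t=4: X=6, d=1 → birth, X_5=7
t=5: X=7, d=5 → death, X_6=6
t=6: X=6, d=4 → birth, X_7=7


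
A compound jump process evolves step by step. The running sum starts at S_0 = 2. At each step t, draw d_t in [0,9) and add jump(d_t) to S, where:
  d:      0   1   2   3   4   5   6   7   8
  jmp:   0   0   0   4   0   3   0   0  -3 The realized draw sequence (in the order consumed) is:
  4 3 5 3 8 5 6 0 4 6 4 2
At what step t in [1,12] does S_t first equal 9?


3

t=0: S=2, d=4, jump=0, S_1=2
t=1: S=2, d=3, jump=4, S_2=6
t=2: S=6, d=5, jump=3, S_3=9
t=3: S=9, d=3, jump=4, S_4=13
t=4: S=13, d=8, jump=-3, S_5=10
t=5: S=10, d=5, jump=3, S_6=13
t=6: S=13, d=6, jump=0, S_7=13
t=7: S=13, d=0, jump=0, S_8=13
t=8: S=13, d=4, jump=0, S_9=13
t=9: S=13, d=6, jump=0, S_10=13
t=10: S=13, d=4, jump=0, S_11=13
t=11: S=13, d=2, jump=0, S_12=13


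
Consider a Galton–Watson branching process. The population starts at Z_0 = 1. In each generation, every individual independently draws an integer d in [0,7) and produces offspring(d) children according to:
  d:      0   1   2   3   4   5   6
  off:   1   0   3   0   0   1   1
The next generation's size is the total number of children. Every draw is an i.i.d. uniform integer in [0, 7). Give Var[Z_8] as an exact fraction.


54892336711680/33232930569601

Outcome values over d=0..6: [1, 0, 3, 0, 0, 1, 1]
Σy = 6, Σy² = 12, M = 7
μ = 6/7 = 6/7,  σ² = 12/7 − (6/7)² = 48/49
V_0 = 0, E_0 = 1
V_1 = 48/49·E_0 + (6/7)²·V_0 = 48/49;  E_1 = 6/7
V_2 = 48/49·E_1 + (6/7)²·V_1 = 3744/2401;  E_2 = 36/49
V_3 = 48/49·E_2 + (6/7)²·V_2 = 219456/117649;  E_3 = 216/343
V_4 = 48/49·E_3 + (6/7)²·V_3 = 11456640/5764801;  E_4 = 1296/2401
V_5 = 48/49·E_4 + (6/7)²·V_4 = 561800448/282475249;  E_5 = 7776/16807
V_6 = 48/49·E_5 + (6/7)²·V_5 = 26497995264/13841287201;  E_6 = 46656/117649
V_7 = 48/49·E_6 + (6/7)²·V_6 = 1217401353216/678223072849;  E_7 = 279936/823543
V_8 = 48/49·E_7 + (6/7)²·V_7 = 54892336711680/33232930569601;  E_8 = 1679616/5764801


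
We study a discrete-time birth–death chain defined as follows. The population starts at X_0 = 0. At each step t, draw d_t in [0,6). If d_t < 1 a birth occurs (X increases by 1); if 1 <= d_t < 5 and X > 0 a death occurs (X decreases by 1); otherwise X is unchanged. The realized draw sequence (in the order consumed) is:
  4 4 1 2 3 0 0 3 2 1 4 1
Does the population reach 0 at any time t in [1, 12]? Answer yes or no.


yes

t=0: X=0, d=4 → hold, X_1=0
t=1: X=0, d=4 → hold, X_2=0
t=2: X=0, d=1 → hold, X_3=0
t=3: X=0, d=2 → hold, X_4=0
t=4: X=0, d=3 → hold, X_5=0
t=5: X=0, d=0 → birth, X_6=1
t=6: X=1, d=0 → birth, X_7=2
t=7: X=2, d=3 → death, X_8=1
t=8: X=1, d=2 → death, X_9=0
t=9: X=0, d=1 → hold, X_10=0
t=10: X=0, d=4 → hold, X_11=0
t=11: X=0, d=1 → hold, X_12=0


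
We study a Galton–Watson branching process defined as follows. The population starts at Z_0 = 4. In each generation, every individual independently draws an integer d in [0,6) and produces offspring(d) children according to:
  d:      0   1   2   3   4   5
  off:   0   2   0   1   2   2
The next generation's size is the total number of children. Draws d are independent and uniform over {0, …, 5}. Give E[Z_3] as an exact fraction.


343/54

Outcome values over d=0..5: [0, 2, 0, 1, 2, 2]
Σy = 7, Σy² = 13, M = 6
μ = 7/6 = 7/6,  σ² = 13/6 − (7/6)² = 29/36
E[Z_0] = 4
E[Z_1] = 7/6·E[Z_0] = 14/3
E[Z_2] = 7/6·E[Z_1] = 49/9
E[Z_3] = 7/6·E[Z_2] = 343/54


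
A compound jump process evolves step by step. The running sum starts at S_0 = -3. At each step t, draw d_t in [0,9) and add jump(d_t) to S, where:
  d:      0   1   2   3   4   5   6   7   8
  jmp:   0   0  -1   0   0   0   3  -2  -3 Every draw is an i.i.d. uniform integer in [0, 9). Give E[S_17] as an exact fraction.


-26/3

Outcome values over d=0..8: [0, 0, -1, 0, 0, 0, 3, -2, -3]
Σy = -3, Σy² = 23, M = 9
μ = -3/9 = -1/3,  σ² = 23/9 − (-1/3)² = 22/9
E[S_17] = -3 + 17·(-1/3) = -26/3


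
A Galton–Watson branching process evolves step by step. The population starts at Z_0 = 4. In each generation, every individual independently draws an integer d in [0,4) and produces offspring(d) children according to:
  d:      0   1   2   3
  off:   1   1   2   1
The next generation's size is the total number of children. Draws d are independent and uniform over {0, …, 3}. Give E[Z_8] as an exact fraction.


390625/16384

Outcome values over d=0..3: [1, 1, 2, 1]
Σy = 5, Σy² = 7, M = 4
μ = 5/4 = 5/4,  σ² = 7/4 − (5/4)² = 3/16
E[Z_0] = 4
E[Z_1] = 5/4·E[Z_0] = 5
E[Z_2] = 5/4·E[Z_1] = 25/4
E[Z_3] = 5/4·E[Z_2] = 125/16
E[Z_4] = 5/4·E[Z_3] = 625/64
E[Z_5] = 5/4·E[Z_4] = 3125/256
E[Z_6] = 5/4·E[Z_5] = 15625/1024
E[Z_7] = 5/4·E[Z_6] = 78125/4096
E[Z_8] = 5/4·E[Z_7] = 390625/16384


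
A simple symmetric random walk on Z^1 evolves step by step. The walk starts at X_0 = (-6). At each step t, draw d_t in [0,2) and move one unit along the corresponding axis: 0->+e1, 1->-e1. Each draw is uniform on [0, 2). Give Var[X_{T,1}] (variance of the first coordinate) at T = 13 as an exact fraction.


13

Outcome values over d=0..1: [1, -1]
Σy = 0, Σy² = 2, M = 2
μ = 0/2 = 0,  σ² = 2/2 − (0)² = 1
Independent increments: Var[X_13] = 13·σ² = 13·(1) = 13


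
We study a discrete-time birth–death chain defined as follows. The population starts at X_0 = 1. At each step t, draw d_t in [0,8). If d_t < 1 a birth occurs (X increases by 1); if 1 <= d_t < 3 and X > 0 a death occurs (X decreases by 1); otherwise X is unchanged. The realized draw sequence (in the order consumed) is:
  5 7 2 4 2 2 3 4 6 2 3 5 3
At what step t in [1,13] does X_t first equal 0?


3

t=0: X=1, d=5 → hold, X_1=1
t=1: X=1, d=7 → hold, X_2=1
t=2: X=1, d=2 → death, X_3=0
t=3: X=0, d=4 → hold, X_4=0
t=4: X=0, d=2 → hold, X_5=0
t=5: X=0, d=2 → hold, X_6=0
t=6: X=0, d=3 → hold, X_7=0
t=7: X=0, d=4 → hold, X_8=0
t=8: X=0, d=6 → hold, X_9=0
t=9: X=0, d=2 → hold, X_10=0
t=10: X=0, d=3 → hold, X_11=0
t=11: X=0, d=5 → hold, X_12=0
t=12: X=0, d=3 → hold, X_13=0


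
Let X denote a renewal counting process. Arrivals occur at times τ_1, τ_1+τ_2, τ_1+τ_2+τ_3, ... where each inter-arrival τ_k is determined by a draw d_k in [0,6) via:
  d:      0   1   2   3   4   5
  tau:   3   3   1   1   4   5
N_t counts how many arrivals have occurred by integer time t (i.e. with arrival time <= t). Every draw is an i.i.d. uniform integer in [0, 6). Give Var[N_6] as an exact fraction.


1591145/2125764

Inter-arrival values over d=0..5: [3, 3, 1, 1, 4, 5]
Each d has probability 1/6, so the pmf of τ is: f(1) = 1/3, f(3) = 1/3, f(4) = 1/6, f(5) = 1/6
Let p_n(j) = P(N_n = j), with p_0 = [1]. Condition on τ_1: p_n(0) = P(τ > n), and for j >= 1, p_n(j) = Σ_{k<=n} f(k)·p_{n−k}(j−1)
p_1 = [2/3, 1/3]  (j = 0..1)
p_2 = [2/3, 2/9, 1/9]  (j = 0..2)
p_3 = [1/3, 5/9, 2/27, 1/27]  (j = 0..3)
p_4 = [1/6, 1/2, 8/27, 2/81, 1/81]  (j = 0..4)
p_5 = [0, 5/9, 8/27, 11/81, 2/243, 1/243]  (j = 0..5)
p_6 = [0, 1/3, 25/54, 23/162, 14/243, 2/729, 1/729]  (j = 0..6)
E[N_6] = Σ j·p_6(j) = 2825/1458;  E[N_6²] = Σ j²·p_6(j) = 6565/1458
Var[N_6] = 6565/1458 − (2825/1458)² = 1591145/2125764


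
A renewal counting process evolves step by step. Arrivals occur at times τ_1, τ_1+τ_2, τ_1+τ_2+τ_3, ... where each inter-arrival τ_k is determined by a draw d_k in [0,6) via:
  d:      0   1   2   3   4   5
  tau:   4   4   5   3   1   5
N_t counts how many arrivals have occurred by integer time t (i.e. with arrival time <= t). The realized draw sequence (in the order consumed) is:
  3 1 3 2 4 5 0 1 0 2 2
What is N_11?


draw d_1=3: τ_1=3, arrival time A_1=3
draw d_2=1: τ_2=4, arrival time A_2=7
draw d_3=3: τ_3=3, arrival time A_3=10
draw d_4=2: τ_4=5, arrival time A_4=15
draw d_5=4: τ_5=1, arrival time A_5=16
draw d_6=5: τ_6=5, arrival time A_6=21
draw d_7=0: τ_7=4, arrival time A_7=25
draw d_8=1: τ_8=4, arrival time A_8=29
draw d_9=0: τ_9=4, arrival time A_9=33
draw d_10=2: τ_10=5, arrival time A_10=38
draw d_11=2: τ_11=5, arrival time A_11=43
N_t over t=0..11: 0:0 1:0 2:0 3:1 4:1 5:1 6:1 7:2 8:2 9:2 10:3 11:3

3


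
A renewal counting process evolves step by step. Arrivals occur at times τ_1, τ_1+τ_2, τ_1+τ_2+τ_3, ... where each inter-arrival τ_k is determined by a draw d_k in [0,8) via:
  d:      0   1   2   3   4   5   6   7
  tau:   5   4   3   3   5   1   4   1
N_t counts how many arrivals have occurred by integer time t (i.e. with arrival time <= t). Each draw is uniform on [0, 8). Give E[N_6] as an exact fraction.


Inter-arrival values over d=0..7: [5, 4, 3, 3, 5, 1, 4, 1]
Each d has probability 1/8, so the pmf of τ is: f(1) = 1/4, f(3) = 1/4, f(4) = 1/4, f(5) = 1/4
Renewal equation for m(n) = E[N_n]: condition on τ_1 = k (if k <= n, one arrival plus a fresh copy on the remaining n−k steps): m(n) = F(n) + Σ_{k<=n} f(k)·m(n−k), where F(n) = P(τ <= n) and m(0) = 0
m(1) = F(1) = 1/4
m(2) = F(2) + f(1)·m(1) = 1/4 + 1/4·1/4 = 5/16
m(3) = F(3) + f(1)·m(2) = 1/2 + 1/4·5/16 = 37/64
m(4) = F(4) + f(1)·m(3) + f(3)·m(1) = 3/4 + 1/4·37/64 + 1/4·1/4 = 245/256
m(5) = F(5) + f(1)·m(4) + f(3)·m(2) + f(4)·m(1) = 1 + 1/4·245/256 + 1/4·5/16 + 1/4·1/4 = 1413/1024
m(6) = F(6) + f(1)·m(5) + f(3)·m(3) + f(4)·m(2) + f(5)·m(1) = 1 + 1/4·1413/1024 + 1/4·37/64 + 1/4·5/16 + 1/4·1/4 = 6677/4096
E[N_6] = m(6) = 6677/4096

6677/4096


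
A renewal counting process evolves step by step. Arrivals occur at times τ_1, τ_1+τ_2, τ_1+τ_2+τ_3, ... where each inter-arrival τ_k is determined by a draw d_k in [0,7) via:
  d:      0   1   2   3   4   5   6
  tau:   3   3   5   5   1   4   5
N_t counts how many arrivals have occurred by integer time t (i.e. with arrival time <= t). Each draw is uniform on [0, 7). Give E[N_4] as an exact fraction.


Inter-arrival values over d=0..6: [3, 3, 5, 5, 1, 4, 5]
Each d has probability 1/7, so the pmf of τ is: f(1) = 1/7, f(3) = 2/7, f(4) = 1/7, f(5) = 3/7
Renewal equation for m(n) = E[N_n]: condition on τ_1 = k (if k <= n, one arrival plus a fresh copy on the remaining n−k steps): m(n) = F(n) + Σ_{k<=n} f(k)·m(n−k), where F(n) = P(τ <= n) and m(0) = 0
m(1) = F(1) = 1/7
m(2) = F(2) + f(1)·m(1) = 1/7 + 1/7·1/7 = 8/49
m(3) = F(3) + f(1)·m(2) = 3/7 + 1/7·8/49 = 155/343
m(4) = F(4) + f(1)·m(3) + f(3)·m(1) = 4/7 + 1/7·155/343 + 2/7·1/7 = 1625/2401
E[N_4] = m(4) = 1625/2401

1625/2401


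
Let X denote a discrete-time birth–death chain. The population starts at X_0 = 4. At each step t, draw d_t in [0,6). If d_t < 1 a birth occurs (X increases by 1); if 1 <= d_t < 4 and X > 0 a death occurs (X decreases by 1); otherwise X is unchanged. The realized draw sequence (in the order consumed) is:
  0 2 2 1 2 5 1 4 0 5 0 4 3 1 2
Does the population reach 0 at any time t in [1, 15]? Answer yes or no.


t=0: X=4, d=0 → birth, X_1=5
t=1: X=5, d=2 → death, X_2=4
t=2: X=4, d=2 → death, X_3=3
t=3: X=3, d=1 → death, X_4=2
t=4: X=2, d=2 → death, X_5=1
t=5: X=1, d=5 → hold, X_6=1
t=6: X=1, d=1 → death, X_7=0
t=7: X=0, d=4 → hold, X_8=0
t=8: X=0, d=0 → birth, X_9=1
t=9: X=1, d=5 → hold, X_10=1
t=10: X=1, d=0 → birth, X_11=2
t=11: X=2, d=4 → hold, X_12=2
t=12: X=2, d=3 → death, X_13=1
t=13: X=1, d=1 → death, X_14=0
t=14: X=0, d=2 → hold, X_15=0

yes


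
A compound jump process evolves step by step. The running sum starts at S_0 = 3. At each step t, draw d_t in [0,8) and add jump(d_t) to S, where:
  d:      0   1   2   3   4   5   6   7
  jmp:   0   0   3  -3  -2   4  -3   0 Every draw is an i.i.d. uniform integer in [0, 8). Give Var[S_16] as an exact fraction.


Outcome values over d=0..7: [0, 0, 3, -3, -2, 4, -3, 0]
Σy = -1, Σy² = 47, M = 8
μ = -1/8 = -1/8,  σ² = 47/8 − (-1/8)² = 375/64
Independent increments: Var[S_16] = 16·σ² = 16·(375/64) = 375/4

375/4


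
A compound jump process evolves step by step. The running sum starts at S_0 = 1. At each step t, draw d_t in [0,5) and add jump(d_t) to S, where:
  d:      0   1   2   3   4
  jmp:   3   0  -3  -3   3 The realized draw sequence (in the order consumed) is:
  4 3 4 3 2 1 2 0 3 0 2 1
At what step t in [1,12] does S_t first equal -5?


7

t=0: S=1, d=4, jump=3, S_1=4
t=1: S=4, d=3, jump=-3, S_2=1
t=2: S=1, d=4, jump=3, S_3=4
t=3: S=4, d=3, jump=-3, S_4=1
t=4: S=1, d=2, jump=-3, S_5=-2
t=5: S=-2, d=1, jump=0, S_6=-2
t=6: S=-2, d=2, jump=-3, S_7=-5
t=7: S=-5, d=0, jump=3, S_8=-2
t=8: S=-2, d=3, jump=-3, S_9=-5
t=9: S=-5, d=0, jump=3, S_10=-2
t=10: S=-2, d=2, jump=-3, S_11=-5
t=11: S=-5, d=1, jump=0, S_12=-5


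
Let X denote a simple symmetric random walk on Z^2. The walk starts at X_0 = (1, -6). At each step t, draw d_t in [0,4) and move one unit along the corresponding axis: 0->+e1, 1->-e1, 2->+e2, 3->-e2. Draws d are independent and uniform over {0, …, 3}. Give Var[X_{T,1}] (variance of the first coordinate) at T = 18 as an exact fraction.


9

Outcome values over d=0..3: [1, -1, 0, 0]
Σy = 0, Σy² = 2, M = 4
μ = 0/4 = 0,  σ² = 2/4 − (0)² = 1/2
Independent increments: Var[X_18] = 18·σ² = 18·(1/2) = 9


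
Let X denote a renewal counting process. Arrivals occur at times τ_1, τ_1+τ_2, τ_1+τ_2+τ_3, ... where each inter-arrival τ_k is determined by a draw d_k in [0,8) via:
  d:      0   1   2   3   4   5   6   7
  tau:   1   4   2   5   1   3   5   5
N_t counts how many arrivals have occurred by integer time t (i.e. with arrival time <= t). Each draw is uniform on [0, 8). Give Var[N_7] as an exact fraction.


Inter-arrival values over d=0..7: [1, 4, 2, 5, 1, 3, 5, 5]
Each d has probability 1/8, so the pmf of τ is: f(1) = 1/4, f(2) = 1/8, f(3) = 1/8, f(4) = 1/8, f(5) = 3/8
Let p_n(j) = P(N_n = j), with p_0 = [1]. Condition on τ_1: p_n(0) = P(τ > n), and for j >= 1, p_n(j) = Σ_{k<=n} f(k)·p_{n−k}(j−1)
p_1 = [3/4, 1/4]  (j = 0..1)
p_2 = [5/8, 5/16, 1/16]  (j = 0..2)
p_3 = [1/2, 3/8, 7/64, 1/64]  (j = 0..3)
p_4 = [3/8, 27/64, 21/128, 9/256, 1/256]  (j = 0..4)
p_5 = [0, 45/64, 57/256, 1/16, 11/1024, 1/1024]  (j = 0..5)
p_6 = [0, 15/32, 209/512, 25/256, 45/2048, 13/4096, 1/4096]  (j = 0..6)
p_7 = [0, 11/32, 27/64, 3/16, 79/2048, 15/2048, 15/16384, 1/16384]  (j = 0..7)
E[N_7] = Σ j·p_7(j) = 31897/16384;  E[N_7²] = Σ j²·p_7(j) = 74629/16384
Var[N_7] = 74629/16384 − (31897/16384)² = 205302927/268435456

205302927/268435456


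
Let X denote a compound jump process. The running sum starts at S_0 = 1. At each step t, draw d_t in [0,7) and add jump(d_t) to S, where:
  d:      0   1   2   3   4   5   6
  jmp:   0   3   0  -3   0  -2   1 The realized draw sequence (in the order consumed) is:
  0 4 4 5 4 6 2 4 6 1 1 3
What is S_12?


4

t=0: S=1, d=0, jump=0, S_1=1
t=1: S=1, d=4, jump=0, S_2=1
t=2: S=1, d=4, jump=0, S_3=1
t=3: S=1, d=5, jump=-2, S_4=-1
t=4: S=-1, d=4, jump=0, S_5=-1
t=5: S=-1, d=6, jump=1, S_6=0
t=6: S=0, d=2, jump=0, S_7=0
t=7: S=0, d=4, jump=0, S_8=0
t=8: S=0, d=6, jump=1, S_9=1
t=9: S=1, d=1, jump=3, S_10=4
t=10: S=4, d=1, jump=3, S_11=7
t=11: S=7, d=3, jump=-3, S_12=4


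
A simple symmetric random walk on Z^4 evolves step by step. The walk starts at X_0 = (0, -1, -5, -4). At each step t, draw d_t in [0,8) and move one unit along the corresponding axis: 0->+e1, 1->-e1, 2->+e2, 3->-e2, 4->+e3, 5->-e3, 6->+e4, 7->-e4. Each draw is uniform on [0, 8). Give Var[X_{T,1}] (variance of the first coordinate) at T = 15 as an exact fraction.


15/4

Outcome values over d=0..7: [1, -1, 0, 0, 0, 0, 0, 0]
Σy = 0, Σy² = 2, M = 8
μ = 0/8 = 0,  σ² = 2/8 − (0)² = 1/4
Independent increments: Var[X_15] = 15·σ² = 15·(1/4) = 15/4


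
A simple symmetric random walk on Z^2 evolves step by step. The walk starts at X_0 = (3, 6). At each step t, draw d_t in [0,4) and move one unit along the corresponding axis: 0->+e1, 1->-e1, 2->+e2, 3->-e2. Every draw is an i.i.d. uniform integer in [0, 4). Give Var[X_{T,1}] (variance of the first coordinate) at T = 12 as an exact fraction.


6

Outcome values over d=0..3: [1, -1, 0, 0]
Σy = 0, Σy² = 2, M = 4
μ = 0/4 = 0,  σ² = 2/4 − (0)² = 1/2
Independent increments: Var[X_12] = 12·σ² = 12·(1/2) = 6


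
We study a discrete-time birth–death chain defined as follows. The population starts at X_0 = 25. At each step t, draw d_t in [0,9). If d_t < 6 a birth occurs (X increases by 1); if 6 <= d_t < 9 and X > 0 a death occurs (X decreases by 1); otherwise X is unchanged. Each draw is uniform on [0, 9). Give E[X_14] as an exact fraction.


89/3

X can drop by at most 1 per step and X_0 = 25 > T = 14, so X_t >= 25 − t >= 11 > 0 for every t <= 14: the floor at 0 (the 'and X > 0' condition) never binds. Hence X_14 = X_0 + Σ_{t<14} Y_t with i.i.d. increments Y_t = y(d_t) ∈ {+1, −1, 0}.
Outcome values over d=0..8: [1, 1, 1, 1, 1, 1, -1, -1, -1]
Σy = 3, Σy² = 9, M = 9
μ = 3/9 = 1/3,  σ² = 9/9 − (1/3)² = 8/9
E[X_14] = 25 + 14·(1/3) = 89/3


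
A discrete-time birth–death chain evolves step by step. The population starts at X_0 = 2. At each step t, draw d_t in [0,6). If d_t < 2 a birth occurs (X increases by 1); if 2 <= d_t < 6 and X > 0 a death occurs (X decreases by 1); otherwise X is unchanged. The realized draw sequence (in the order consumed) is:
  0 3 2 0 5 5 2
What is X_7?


t=0: X=2, d=0 → birth, X_1=3
t=1: X=3, d=3 → death, X_2=2
t=2: X=2, d=2 → death, X_3=1
t=3: X=1, d=0 → birth, X_4=2
t=4: X=2, d=5 → death, X_5=1
t=5: X=1, d=5 → death, X_6=0
t=6: X=0, d=2 → hold, X_7=0

0


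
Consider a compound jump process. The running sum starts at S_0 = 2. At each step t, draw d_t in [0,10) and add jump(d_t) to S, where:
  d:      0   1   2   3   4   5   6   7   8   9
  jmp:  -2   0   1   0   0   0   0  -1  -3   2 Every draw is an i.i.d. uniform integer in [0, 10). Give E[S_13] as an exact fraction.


-19/10

Outcome values over d=0..9: [-2, 0, 1, 0, 0, 0, 0, -1, -3, 2]
Σy = -3, Σy² = 19, M = 10
μ = -3/10 = -3/10,  σ² = 19/10 − (-3/10)² = 181/100
E[S_13] = 2 + 13·(-3/10) = -19/10


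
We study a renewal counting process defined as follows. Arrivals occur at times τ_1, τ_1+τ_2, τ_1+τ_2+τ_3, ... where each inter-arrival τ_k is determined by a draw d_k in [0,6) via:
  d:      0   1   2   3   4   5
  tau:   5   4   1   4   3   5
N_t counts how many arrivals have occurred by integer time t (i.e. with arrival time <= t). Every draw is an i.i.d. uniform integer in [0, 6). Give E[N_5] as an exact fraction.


Inter-arrival values over d=0..5: [5, 4, 1, 4, 3, 5]
Each d has probability 1/6, so the pmf of τ is: f(1) = 1/6, f(3) = 1/6, f(4) = 1/3, f(5) = 1/3
Renewal equation for m(n) = E[N_n]: condition on τ_1 = k (if k <= n, one arrival plus a fresh copy on the remaining n−k steps): m(n) = F(n) + Σ_{k<=n} f(k)·m(n−k), where F(n) = P(τ <= n) and m(0) = 0
m(1) = F(1) = 1/6
m(2) = F(2) + f(1)·m(1) = 1/6 + 1/6·1/6 = 7/36
m(3) = F(3) + f(1)·m(2) = 1/3 + 1/6·7/36 = 79/216
m(4) = F(4) + f(1)·m(3) + f(3)·m(1) = 2/3 + 1/6·79/216 + 1/6·1/6 = 979/1296
m(5) = F(5) + f(1)·m(4) + f(3)·m(2) + f(4)·m(1) = 1 + 1/6·979/1296 + 1/6·7/36 + 1/3·1/6 = 9439/7776
E[N_5] = m(5) = 9439/7776

9439/7776
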